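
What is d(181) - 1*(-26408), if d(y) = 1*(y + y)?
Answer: 26770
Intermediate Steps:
d(y) = 2*y (d(y) = 1*(2*y) = 2*y)
d(181) - 1*(-26408) = 2*181 - 1*(-26408) = 362 + 26408 = 26770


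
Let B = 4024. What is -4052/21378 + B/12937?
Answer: 16802174/138283593 ≈ 0.12151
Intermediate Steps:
-4052/21378 + B/12937 = -4052/21378 + 4024/12937 = -4052*1/21378 + 4024*(1/12937) = -2026/10689 + 4024/12937 = 16802174/138283593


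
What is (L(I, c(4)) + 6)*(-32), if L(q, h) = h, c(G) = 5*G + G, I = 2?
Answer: -960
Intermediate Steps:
c(G) = 6*G
(L(I, c(4)) + 6)*(-32) = (6*4 + 6)*(-32) = (24 + 6)*(-32) = 30*(-32) = -960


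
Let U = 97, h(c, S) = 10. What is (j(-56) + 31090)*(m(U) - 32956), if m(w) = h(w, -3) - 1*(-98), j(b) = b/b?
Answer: -1021277168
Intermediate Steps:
j(b) = 1
m(w) = 108 (m(w) = 10 - 1*(-98) = 10 + 98 = 108)
(j(-56) + 31090)*(m(U) - 32956) = (1 + 31090)*(108 - 32956) = 31091*(-32848) = -1021277168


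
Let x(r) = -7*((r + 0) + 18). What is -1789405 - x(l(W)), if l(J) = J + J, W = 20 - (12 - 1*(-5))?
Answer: -1789237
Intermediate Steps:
W = 3 (W = 20 - (12 + 5) = 20 - 1*17 = 20 - 17 = 3)
l(J) = 2*J
x(r) = -126 - 7*r (x(r) = -7*(r + 18) = -7*(18 + r) = -126 - 7*r)
-1789405 - x(l(W)) = -1789405 - (-126 - 14*3) = -1789405 - (-126 - 7*6) = -1789405 - (-126 - 42) = -1789405 - 1*(-168) = -1789405 + 168 = -1789237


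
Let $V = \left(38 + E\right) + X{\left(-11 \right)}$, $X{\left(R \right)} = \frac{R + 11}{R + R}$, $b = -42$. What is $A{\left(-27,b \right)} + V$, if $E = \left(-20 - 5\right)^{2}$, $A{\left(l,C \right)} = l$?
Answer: $636$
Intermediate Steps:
$X{\left(R \right)} = \frac{11 + R}{2 R}$
$E = 625$ ($E = \left(-25\right)^{2} = 625$)
$V = 663$ ($V = \left(38 + 625\right) + \frac{11 - 11}{2 \left(-11\right)} = 663 + \frac{1}{2} \left(- \frac{1}{11}\right) 0 = 663 + 0 = 663$)
$A{\left(-27,b \right)} + V = -27 + 663 = 636$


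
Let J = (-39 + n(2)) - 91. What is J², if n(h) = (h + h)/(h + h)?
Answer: 16641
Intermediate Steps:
n(h) = 1 (n(h) = (2*h)/((2*h)) = (2*h)*(1/(2*h)) = 1)
J = -129 (J = (-39 + 1) - 91 = -38 - 91 = -129)
J² = (-129)² = 16641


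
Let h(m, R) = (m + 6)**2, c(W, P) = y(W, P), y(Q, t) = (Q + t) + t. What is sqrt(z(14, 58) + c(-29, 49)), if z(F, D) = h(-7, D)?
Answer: sqrt(70) ≈ 8.3666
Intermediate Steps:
y(Q, t) = Q + 2*t
c(W, P) = W + 2*P
h(m, R) = (6 + m)**2
z(F, D) = 1 (z(F, D) = (6 - 7)**2 = (-1)**2 = 1)
sqrt(z(14, 58) + c(-29, 49)) = sqrt(1 + (-29 + 2*49)) = sqrt(1 + (-29 + 98)) = sqrt(1 + 69) = sqrt(70)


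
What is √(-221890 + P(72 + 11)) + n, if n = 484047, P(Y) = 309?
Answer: 484047 + I*√221581 ≈ 4.8405e+5 + 470.72*I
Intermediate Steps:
√(-221890 + P(72 + 11)) + n = √(-221890 + 309) + 484047 = √(-221581) + 484047 = I*√221581 + 484047 = 484047 + I*√221581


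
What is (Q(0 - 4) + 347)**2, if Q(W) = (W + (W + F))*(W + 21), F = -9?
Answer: 3364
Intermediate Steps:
Q(W) = (-9 + 2*W)*(21 + W) (Q(W) = (W + (W - 9))*(W + 21) = (W + (-9 + W))*(21 + W) = (-9 + 2*W)*(21 + W))
(Q(0 - 4) + 347)**2 = ((-189 + 2*(0 - 4)**2 + 33*(0 - 4)) + 347)**2 = ((-189 + 2*(-4)**2 + 33*(-4)) + 347)**2 = ((-189 + 2*16 - 132) + 347)**2 = ((-189 + 32 - 132) + 347)**2 = (-289 + 347)**2 = 58**2 = 3364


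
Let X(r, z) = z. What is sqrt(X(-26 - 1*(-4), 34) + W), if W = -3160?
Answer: I*sqrt(3126) ≈ 55.911*I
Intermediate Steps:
sqrt(X(-26 - 1*(-4), 34) + W) = sqrt(34 - 3160) = sqrt(-3126) = I*sqrt(3126)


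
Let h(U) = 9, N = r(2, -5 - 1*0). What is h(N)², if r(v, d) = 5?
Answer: 81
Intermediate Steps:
N = 5
h(N)² = 9² = 81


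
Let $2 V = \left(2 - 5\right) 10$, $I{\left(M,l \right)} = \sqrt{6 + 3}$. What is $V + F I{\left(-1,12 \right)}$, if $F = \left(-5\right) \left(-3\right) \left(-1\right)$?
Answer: $-60$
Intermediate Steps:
$I{\left(M,l \right)} = 3$ ($I{\left(M,l \right)} = \sqrt{9} = 3$)
$V = -15$ ($V = \frac{\left(2 - 5\right) 10}{2} = \frac{\left(-3\right) 10}{2} = \frac{1}{2} \left(-30\right) = -15$)
$F = -15$ ($F = 15 \left(-1\right) = -15$)
$V + F I{\left(-1,12 \right)} = -15 - 45 = -60$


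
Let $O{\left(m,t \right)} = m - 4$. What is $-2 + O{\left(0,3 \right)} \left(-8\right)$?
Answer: $30$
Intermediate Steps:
$O{\left(m,t \right)} = -4 + m$
$-2 + O{\left(0,3 \right)} \left(-8\right) = -2 + \left(-4 + 0\right) \left(-8\right) = -2 - -32 = -2 + 32 = 30$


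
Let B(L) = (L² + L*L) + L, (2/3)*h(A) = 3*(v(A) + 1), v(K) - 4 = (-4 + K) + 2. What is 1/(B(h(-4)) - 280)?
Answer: -1/244 ≈ -0.0040984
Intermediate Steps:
v(K) = 2 + K (v(K) = 4 + ((-4 + K) + 2) = 4 + (-2 + K) = 2 + K)
h(A) = 27/2 + 9*A/2 (h(A) = 3*(3*((2 + A) + 1))/2 = 3*(3*(3 + A))/2 = 3*(9 + 3*A)/2 = 27/2 + 9*A/2)
B(L) = L + 2*L² (B(L) = (L² + L²) + L = 2*L² + L = L + 2*L²)
1/(B(h(-4)) - 280) = 1/((27/2 + (9/2)*(-4))*(1 + 2*(27/2 + (9/2)*(-4))) - 280) = 1/((27/2 - 18)*(1 + 2*(27/2 - 18)) - 280) = 1/(-9*(1 + 2*(-9/2))/2 - 280) = 1/(-9*(1 - 9)/2 - 280) = 1/(-9/2*(-8) - 280) = 1/(36 - 280) = 1/(-244) = -1/244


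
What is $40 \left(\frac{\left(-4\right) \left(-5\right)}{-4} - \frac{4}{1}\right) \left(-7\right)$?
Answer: $2520$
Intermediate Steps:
$40 \left(\frac{\left(-4\right) \left(-5\right)}{-4} - \frac{4}{1}\right) \left(-7\right) = 40 \left(20 \left(- \frac{1}{4}\right) - 4\right) \left(-7\right) = 40 \left(-5 - 4\right) \left(-7\right) = 40 \left(-9\right) \left(-7\right) = \left(-360\right) \left(-7\right) = 2520$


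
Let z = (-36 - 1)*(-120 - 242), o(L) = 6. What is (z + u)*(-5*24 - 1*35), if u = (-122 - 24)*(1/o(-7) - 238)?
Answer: -22374715/3 ≈ -7.4582e+6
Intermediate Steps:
u = 104171/3 (u = (-122 - 24)*(1/6 - 238) = -146*(⅙ - 238) = -146*(-1427/6) = 104171/3 ≈ 34724.)
z = 13394 (z = -37*(-362) = 13394)
(z + u)*(-5*24 - 1*35) = (13394 + 104171/3)*(-5*24 - 1*35) = 144353*(-120 - 35)/3 = (144353/3)*(-155) = -22374715/3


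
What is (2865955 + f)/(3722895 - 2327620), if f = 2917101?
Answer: 5783056/1395275 ≈ 4.1447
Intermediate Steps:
(2865955 + f)/(3722895 - 2327620) = (2865955 + 2917101)/(3722895 - 2327620) = 5783056/1395275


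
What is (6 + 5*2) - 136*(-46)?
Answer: 6272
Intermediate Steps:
(6 + 5*2) - 136*(-46) = (6 + 10) + 6256 = 16 + 6256 = 6272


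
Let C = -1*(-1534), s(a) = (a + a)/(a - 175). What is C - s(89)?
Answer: 66051/43 ≈ 1536.1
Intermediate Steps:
s(a) = 2*a/(-175 + a) (s(a) = (2*a)/(-175 + a) = 2*a/(-175 + a))
C = 1534
C - s(89) = 1534 - 2*89/(-175 + 89) = 1534 - 2*89/(-86) = 1534 - 2*89*(-1)/86 = 1534 - 1*(-89/43) = 1534 + 89/43 = 66051/43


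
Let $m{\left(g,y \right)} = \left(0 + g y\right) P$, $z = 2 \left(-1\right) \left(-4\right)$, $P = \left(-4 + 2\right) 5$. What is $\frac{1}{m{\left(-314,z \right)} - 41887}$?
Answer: $- \frac{1}{16767} \approx -5.9641 \cdot 10^{-5}$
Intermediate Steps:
$P = -10$ ($P = \left(-2\right) 5 = -10$)
$z = 8$ ($z = \left(-2\right) \left(-4\right) = 8$)
$m{\left(g,y \right)} = - 10 g y$ ($m{\left(g,y \right)} = \left(0 + g y\right) \left(-10\right) = g y \left(-10\right) = - 10 g y$)
$\frac{1}{m{\left(-314,z \right)} - 41887} = \frac{1}{\left(-10\right) \left(-314\right) 8 - 41887} = \frac{1}{25120 - 41887} = \frac{1}{-16767} = - \frac{1}{16767}$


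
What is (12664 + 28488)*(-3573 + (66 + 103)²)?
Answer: 1028306176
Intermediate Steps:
(12664 + 28488)*(-3573 + (66 + 103)²) = 41152*(-3573 + 169²) = 41152*(-3573 + 28561) = 41152*24988 = 1028306176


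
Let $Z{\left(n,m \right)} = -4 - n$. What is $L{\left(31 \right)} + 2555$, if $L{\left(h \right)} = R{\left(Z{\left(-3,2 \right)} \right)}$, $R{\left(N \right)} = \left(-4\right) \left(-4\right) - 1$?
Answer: $2570$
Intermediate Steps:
$R{\left(N \right)} = 15$ ($R{\left(N \right)} = 16 - 1 = 15$)
$L{\left(h \right)} = 15$
$L{\left(31 \right)} + 2555 = 15 + 2555 = 2570$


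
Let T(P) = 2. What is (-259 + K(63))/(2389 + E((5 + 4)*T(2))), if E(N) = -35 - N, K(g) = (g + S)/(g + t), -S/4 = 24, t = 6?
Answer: -373/3358 ≈ -0.11108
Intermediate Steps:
S = -96 (S = -4*24 = -96)
K(g) = (-96 + g)/(6 + g) (K(g) = (g - 96)/(g + 6) = (-96 + g)/(6 + g))
(-259 + K(63))/(2389 + E((5 + 4)*T(2))) = (-259 + (-96 + 63)/(6 + 63))/(2389 + (-35 - (5 + 4)*2)) = (-259 - 33/69)/(2389 + (-35 - 9*2)) = (-259 + (1/69)*(-33))/(2389 + (-35 - 1*18)) = (-259 - 11/23)/(2389 + (-35 - 18)) = -5968/(23*(2389 - 53)) = -5968/23/2336 = -5968/23*1/2336 = -373/3358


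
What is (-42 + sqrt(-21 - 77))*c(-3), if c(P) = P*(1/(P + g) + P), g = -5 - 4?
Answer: -777/2 + 259*I*sqrt(2)/4 ≈ -388.5 + 91.57*I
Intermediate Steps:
g = -9
c(P) = P*(P + 1/(-9 + P)) (c(P) = P*(1/(P - 9) + P) = P*(1/(-9 + P) + P) = P*(P + 1/(-9 + P)))
(-42 + sqrt(-21 - 77))*c(-3) = (-42 + sqrt(-21 - 77))*(-3*(1 + (-3)**2 - 9*(-3))/(-9 - 3)) = (-42 + sqrt(-98))*(-3*(1 + 9 + 27)/(-12)) = (-42 + 7*I*sqrt(2))*(-3*(-1/12)*37) = (-42 + 7*I*sqrt(2))*(37/4) = -777/2 + 259*I*sqrt(2)/4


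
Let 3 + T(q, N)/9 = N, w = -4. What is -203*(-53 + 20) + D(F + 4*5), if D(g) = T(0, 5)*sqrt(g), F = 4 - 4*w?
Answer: 6699 + 36*sqrt(10) ≈ 6812.8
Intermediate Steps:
T(q, N) = -27 + 9*N
F = 20 (F = 4 - 4*(-4) = 4 + 16 = 20)
D(g) = 18*sqrt(g) (D(g) = (-27 + 9*5)*sqrt(g) = (-27 + 45)*sqrt(g) = 18*sqrt(g))
-203*(-53 + 20) + D(F + 4*5) = -203*(-53 + 20) + 18*sqrt(20 + 4*5) = -203*(-33) + 18*sqrt(20 + 20) = 6699 + 18*sqrt(40) = 6699 + 18*(2*sqrt(10)) = 6699 + 36*sqrt(10)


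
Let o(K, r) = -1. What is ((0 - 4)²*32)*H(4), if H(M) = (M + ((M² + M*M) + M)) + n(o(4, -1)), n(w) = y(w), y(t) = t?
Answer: 19968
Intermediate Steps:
n(w) = w
H(M) = -1 + 2*M + 2*M² (H(M) = (M + ((M² + M*M) + M)) - 1 = (M + ((M² + M²) + M)) - 1 = (M + (2*M² + M)) - 1 = (M + (M + 2*M²)) - 1 = (2*M + 2*M²) - 1 = -1 + 2*M + 2*M²)
((0 - 4)²*32)*H(4) = ((0 - 4)²*32)*(-1 + 2*4 + 2*4²) = ((-4)²*32)*(-1 + 8 + 2*16) = (16*32)*(-1 + 8 + 32) = 512*39 = 19968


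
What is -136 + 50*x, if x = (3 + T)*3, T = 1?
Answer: 464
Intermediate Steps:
x = 12 (x = (3 + 1)*3 = 4*3 = 12)
-136 + 50*x = -136 + 50*12 = -136 + 600 = 464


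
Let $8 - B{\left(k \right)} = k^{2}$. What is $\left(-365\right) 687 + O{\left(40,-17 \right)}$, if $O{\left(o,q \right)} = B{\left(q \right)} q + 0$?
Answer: $-245978$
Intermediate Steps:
$B{\left(k \right)} = 8 - k^{2}$
$O{\left(o,q \right)} = q \left(8 - q^{2}\right)$ ($O{\left(o,q \right)} = \left(8 - q^{2}\right) q + 0 = q \left(8 - q^{2}\right) + 0 = q \left(8 - q^{2}\right)$)
$\left(-365\right) 687 + O{\left(40,-17 \right)} = \left(-365\right) 687 - 17 \left(8 - \left(-17\right)^{2}\right) = -250755 - 17 \left(8 - 289\right) = -250755 - -4777 = -250755 + 4777 = -245978$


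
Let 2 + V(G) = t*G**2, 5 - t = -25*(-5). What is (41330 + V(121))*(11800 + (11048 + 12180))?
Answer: -60093756576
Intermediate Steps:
t = -120 (t = 5 - (-25)*(-5) = 5 - 1*125 = 5 - 125 = -120)
V(G) = -2 - 120*G**2
(41330 + V(121))*(11800 + (11048 + 12180)) = (41330 + (-2 - 120*121**2))*(11800 + (11048 + 12180)) = (41330 + (-2 - 120*14641))*(11800 + 23228) = (41330 + (-2 - 1756920))*35028 = (41330 - 1756922)*35028 = -1715592*35028 = -60093756576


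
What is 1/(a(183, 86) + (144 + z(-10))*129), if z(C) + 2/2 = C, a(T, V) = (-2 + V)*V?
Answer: 1/24381 ≈ 4.1016e-5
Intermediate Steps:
a(T, V) = V*(-2 + V)
z(C) = -1 + C
1/(a(183, 86) + (144 + z(-10))*129) = 1/(86*(-2 + 86) + (144 + (-1 - 10))*129) = 1/(86*84 + (144 - 11)*129) = 1/(7224 + 133*129) = 1/(7224 + 17157) = 1/24381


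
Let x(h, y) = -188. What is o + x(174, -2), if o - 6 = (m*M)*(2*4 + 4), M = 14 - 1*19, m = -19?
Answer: 958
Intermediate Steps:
M = -5 (M = 14 - 19 = -5)
o = 1146 (o = 6 + (-19*(-5))*(2*4 + 4) = 6 + 95*(8 + 4) = 6 + 95*12 = 6 + 1140 = 1146)
o + x(174, -2) = 1146 - 188 = 958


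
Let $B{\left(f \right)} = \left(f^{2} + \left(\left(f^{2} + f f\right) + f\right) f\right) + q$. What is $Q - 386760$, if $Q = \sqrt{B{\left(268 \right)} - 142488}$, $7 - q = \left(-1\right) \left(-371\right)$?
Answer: $-386760 + 2 \sqrt{9624615} \approx -3.8056 \cdot 10^{5}$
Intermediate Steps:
$q = -364$ ($q = 7 - \left(-1\right) \left(-371\right) = 7 - 371 = -364$)
$B{\left(f \right)} = -364 + f^{2} + f \left(f + 2 f^{2}\right)$ ($B{\left(f \right)} = \left(f^{2} + \left(\left(f^{2} + f f\right) + f\right) f\right) - 364 = \left(f^{2} + \left(\left(f^{2} + f^{2}\right) + f\right) f\right) - 364 = \left(f^{2} + \left(2 f^{2} + f\right) f\right) - 364 = \left(f^{2} + \left(f + 2 f^{2}\right) f\right) - 364 = \left(f^{2} + f \left(f + 2 f^{2}\right)\right) - 364 = -364 + f^{2} + f \left(f + 2 f^{2}\right)$)
$Q = 2 \sqrt{9624615}$ ($Q = \sqrt{\left(-364 + 2 \cdot 268^{2} + 2 \cdot 268^{3}\right) - 142488} = \sqrt{\left(-364 + 2 \cdot 71824 + 2 \cdot 19248832\right) - 142488} = \sqrt{\left(-364 + 143648 + 38497664\right) - 142488} = \sqrt{38640948 - 142488} = \sqrt{38498460} = 2 \sqrt{9624615} \approx 6204.7$)
$Q - 386760 = 2 \sqrt{9624615} - 386760 = -386760 + 2 \sqrt{9624615}$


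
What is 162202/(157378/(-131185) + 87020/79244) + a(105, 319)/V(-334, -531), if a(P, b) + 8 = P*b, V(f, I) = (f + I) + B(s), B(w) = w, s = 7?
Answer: -120565603995262027/75471362538 ≈ -1.5975e+6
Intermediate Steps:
V(f, I) = 7 + I + f (V(f, I) = (f + I) + 7 = (I + f) + 7 = 7 + I + f)
a(P, b) = -8 + P*b
162202/(157378/(-131185) + 87020/79244) + a(105, 319)/V(-334, -531) = 162202/(157378/(-131185) + 87020/79244) + (-8 + 105*319)/(7 - 531 - 334) = 162202/(157378*(-1/131185) + 87020*(1/79244)) + (-8 + 33495)/(-858) = 162202/(-157378/131185 + 21755/19811) + 33487*(-1/858) = 162202/(-263885883/2598906035) - 33487/858 = 162202*(-2598906035/263885883) - 33487/858 = -421547756689070/263885883 - 33487/858 = -120565603995262027/75471362538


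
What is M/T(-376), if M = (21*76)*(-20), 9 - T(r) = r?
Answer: -912/11 ≈ -82.909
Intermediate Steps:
T(r) = 9 - r
M = -31920 (M = 1596*(-20) = -31920)
M/T(-376) = -31920/(9 - 1*(-376)) = -31920/(9 + 376) = -31920/385 = -31920*1/385 = -912/11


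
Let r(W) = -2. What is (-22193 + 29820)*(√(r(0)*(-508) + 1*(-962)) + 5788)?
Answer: 44145076 + 22881*√6 ≈ 4.4201e+7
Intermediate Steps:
(-22193 + 29820)*(√(r(0)*(-508) + 1*(-962)) + 5788) = (-22193 + 29820)*(√(-2*(-508) + 1*(-962)) + 5788) = 7627*(√(1016 - 962) + 5788) = 7627*(√54 + 5788) = 7627*(3*√6 + 5788) = 7627*(5788 + 3*√6) = 44145076 + 22881*√6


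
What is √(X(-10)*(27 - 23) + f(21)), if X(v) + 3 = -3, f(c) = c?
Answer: I*√3 ≈ 1.732*I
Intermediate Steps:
X(v) = -6 (X(v) = -3 - 3 = -6)
√(X(-10)*(27 - 23) + f(21)) = √(-6*(27 - 23) + 21) = √(-6*4 + 21) = √(-24 + 21) = √(-3) = I*√3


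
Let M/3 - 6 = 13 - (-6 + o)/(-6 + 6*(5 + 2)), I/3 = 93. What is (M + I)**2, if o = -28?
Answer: 4133089/36 ≈ 1.1481e+5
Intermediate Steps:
I = 279 (I = 3*93 = 279)
M = 359/6 (M = 18 + 3*(13 - (-6 - 28)/(-6 + 6*(5 + 2))) = 18 + 3*(13 - (-34)/(-6 + 6*7)) = 18 + 3*(13 - (-34)/(-6 + 42)) = 18 + 3*(13 - (-34)/36) = 18 + 3*(13 - 1*(-17/18)) = 18 + 3*(13 + 17/18) = 18 + 3*(251/18) = 18 + 251/6 = 359/6 ≈ 59.833)
(M + I)**2 = (359/6 + 279)**2 = (2033/6)**2 = 4133089/36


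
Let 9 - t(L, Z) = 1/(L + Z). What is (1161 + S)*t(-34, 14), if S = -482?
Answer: 122899/20 ≈ 6145.0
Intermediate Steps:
t(L, Z) = 9 - 1/(L + Z)
(1161 + S)*t(-34, 14) = (1161 - 482)*((-1 + 9*(-34) + 9*14)/(-34 + 14)) = 679*((-1 - 306 + 126)/(-20)) = 679*(-1/20*(-181)) = 679*(181/20) = 122899/20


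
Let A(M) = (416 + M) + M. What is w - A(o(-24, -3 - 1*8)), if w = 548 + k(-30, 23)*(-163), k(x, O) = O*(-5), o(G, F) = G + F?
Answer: 18947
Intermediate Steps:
o(G, F) = F + G
k(x, O) = -5*O
A(M) = 416 + 2*M
w = 19293 (w = 548 - 5*23*(-163) = 548 - 115*(-163) = 548 + 18745 = 19293)
w - A(o(-24, -3 - 1*8)) = 19293 - (416 + 2*((-3 - 1*8) - 24)) = 19293 - (416 + 2*((-3 - 8) - 24)) = 19293 - (416 + 2*(-11 - 24)) = 19293 - (416 + 2*(-35)) = 19293 - (416 - 70) = 19293 - 1*346 = 19293 - 346 = 18947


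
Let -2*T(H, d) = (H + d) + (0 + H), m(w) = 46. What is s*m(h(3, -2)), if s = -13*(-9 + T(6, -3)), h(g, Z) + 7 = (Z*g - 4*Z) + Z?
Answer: 8073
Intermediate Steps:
h(g, Z) = -7 - 3*Z + Z*g (h(g, Z) = -7 + ((Z*g - 4*Z) + Z) = -7 + ((-4*Z + Z*g) + Z) = -7 + (-3*Z + Z*g) = -7 - 3*Z + Z*g)
T(H, d) = -H - d/2 (T(H, d) = -((H + d) + (0 + H))/2 = -((H + d) + H)/2 = -(d + 2*H)/2 = -H - d/2)
s = 351/2 (s = -13*(-9 + (-1*6 - ½*(-3))) = -13*(-9 + (-6 + 3/2)) = -13*(-9 - 9/2) = -13*(-27/2) = 351/2 ≈ 175.50)
s*m(h(3, -2)) = (351/2)*46 = 8073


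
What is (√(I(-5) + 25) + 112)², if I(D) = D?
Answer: 12564 + 448*√5 ≈ 13566.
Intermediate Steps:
(√(I(-5) + 25) + 112)² = (√(-5 + 25) + 112)² = (√20 + 112)² = (2*√5 + 112)² = (112 + 2*√5)²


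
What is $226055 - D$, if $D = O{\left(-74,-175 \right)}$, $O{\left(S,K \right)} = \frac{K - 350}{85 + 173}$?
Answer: $\frac{19440905}{86} \approx 2.2606 \cdot 10^{5}$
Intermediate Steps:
$O{\left(S,K \right)} = - \frac{175}{129} + \frac{K}{258}$ ($O{\left(S,K \right)} = \frac{-350 + K}{258} = \left(-350 + K\right) \frac{1}{258} = - \frac{175}{129} + \frac{K}{258}$)
$D = - \frac{175}{86}$ ($D = - \frac{175}{129} + \frac{1}{258} \left(-175\right) = - \frac{175}{129} - \frac{175}{258} = - \frac{175}{86} \approx -2.0349$)
$226055 - D = 226055 - - \frac{175}{86} = 226055 + \frac{175}{86} = \frac{19440905}{86}$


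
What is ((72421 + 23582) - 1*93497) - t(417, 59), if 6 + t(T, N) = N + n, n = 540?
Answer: 1913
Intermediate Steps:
t(T, N) = 534 + N (t(T, N) = -6 + (N + 540) = -6 + (540 + N) = 534 + N)
((72421 + 23582) - 1*93497) - t(417, 59) = ((72421 + 23582) - 1*93497) - (534 + 59) = (96003 - 93497) - 1*593 = 2506 - 593 = 1913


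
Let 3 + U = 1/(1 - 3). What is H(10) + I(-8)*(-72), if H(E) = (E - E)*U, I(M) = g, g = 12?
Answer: -864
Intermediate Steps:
I(M) = 12
U = -7/2 (U = -3 + 1/(1 - 3) = -3 + 1/(-2) = -3 - ½ = -7/2 ≈ -3.5000)
H(E) = 0 (H(E) = (E - E)*(-7/2) = 0*(-7/2) = 0)
H(10) + I(-8)*(-72) = 0 + 12*(-72) = 0 - 864 = -864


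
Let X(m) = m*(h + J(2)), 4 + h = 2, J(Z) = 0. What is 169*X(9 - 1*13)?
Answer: 1352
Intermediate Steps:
h = -2 (h = -4 + 2 = -2)
X(m) = -2*m (X(m) = m*(-2 + 0) = m*(-2) = -2*m)
169*X(9 - 1*13) = 169*(-2*(9 - 1*13)) = 169*(-2*(9 - 13)) = 169*(-2*(-4)) = 169*8 = 1352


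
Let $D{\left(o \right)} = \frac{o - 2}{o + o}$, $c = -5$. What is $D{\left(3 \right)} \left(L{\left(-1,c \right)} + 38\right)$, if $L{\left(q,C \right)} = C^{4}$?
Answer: $\frac{221}{2} \approx 110.5$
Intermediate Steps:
$D{\left(o \right)} = \frac{-2 + o}{2 o}$
$D{\left(3 \right)} \left(L{\left(-1,c \right)} + 38\right) = \frac{-2 + 3}{2 \cdot 3} \left(\left(-5\right)^{4} + 38\right) = \frac{1}{2} \cdot \frac{1}{3} \cdot 1 \left(625 + 38\right) = \frac{1}{6} \cdot 663 = \frac{221}{2}$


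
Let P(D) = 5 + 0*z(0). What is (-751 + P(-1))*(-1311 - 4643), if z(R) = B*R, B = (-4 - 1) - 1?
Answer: 4441684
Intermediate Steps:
B = -6 (B = -5 - 1 = -6)
z(R) = -6*R
P(D) = 5 (P(D) = 5 + 0*(-6*0) = 5 + 0*0 = 5 + 0 = 5)
(-751 + P(-1))*(-1311 - 4643) = (-751 + 5)*(-1311 - 4643) = -746*(-5954) = 4441684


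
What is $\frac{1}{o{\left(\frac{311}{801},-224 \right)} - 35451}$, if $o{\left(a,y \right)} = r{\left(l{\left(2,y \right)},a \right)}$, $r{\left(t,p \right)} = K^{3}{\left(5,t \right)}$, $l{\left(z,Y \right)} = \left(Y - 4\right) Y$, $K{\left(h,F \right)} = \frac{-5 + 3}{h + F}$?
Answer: $- \frac{133252738593533}{4723942835879338391} \approx -2.8208 \cdot 10^{-5}$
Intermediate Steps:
$K{\left(h,F \right)} = - \frac{2}{F + h}$
$l{\left(z,Y \right)} = Y \left(-4 + Y\right)$ ($l{\left(z,Y \right)} = \left(-4 + Y\right) Y = Y \left(-4 + Y\right)$)
$r{\left(t,p \right)} = - \frac{8}{\left(5 + t\right)^{3}}$ ($r{\left(t,p \right)} = \left(- \frac{2}{t + 5}\right)^{3} = \left(- \frac{2}{5 + t}\right)^{3} = - \frac{8}{\left(5 + t\right)^{3}}$)
$o{\left(a,y \right)} = - \frac{8}{\left(5 + y \left(-4 + y\right)\right)^{3}}$
$\frac{1}{o{\left(\frac{311}{801},-224 \right)} - 35451} = \frac{1}{- \frac{8}{\left(5 - 224 \left(-4 - 224\right)\right)^{3}} - 35451} = \frac{1}{- \frac{8}{\left(5 - -51072\right)^{3}} + \left(-60008 + 24557\right)} = \frac{1}{- \frac{8}{\left(5 + 51072\right)^{3}} - 35451} = \frac{1}{- \frac{8}{133252738593533} - 35451} = \frac{1}{- \frac{4723942835879338391}{133252738593533}} = - \frac{133252738593533}{4723942835879338391}$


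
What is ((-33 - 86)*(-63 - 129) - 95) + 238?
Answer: 22991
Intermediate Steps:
((-33 - 86)*(-63 - 129) - 95) + 238 = (-119*(-192) - 95) + 238 = (22848 - 95) + 238 = 22753 + 238 = 22991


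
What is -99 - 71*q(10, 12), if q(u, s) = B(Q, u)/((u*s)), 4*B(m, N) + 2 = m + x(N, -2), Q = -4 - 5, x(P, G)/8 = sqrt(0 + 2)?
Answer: -46739/480 - 71*sqrt(2)/60 ≈ -99.046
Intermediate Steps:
x(P, G) = 8*sqrt(2) (x(P, G) = 8*sqrt(0 + 2) = 8*sqrt(2))
Q = -9
B(m, N) = -1/2 + 2*sqrt(2) + m/4 (B(m, N) = -1/2 + (m + 8*sqrt(2))/4 = -1/2 + (2*sqrt(2) + m/4) = -1/2 + 2*sqrt(2) + m/4)
q(u, s) = (-11/4 + 2*sqrt(2))/(s*u) (q(u, s) = (-1/2 + 2*sqrt(2) + (1/4)*(-9))/((u*s)) = (-1/2 + 2*sqrt(2) - 9/4)/((s*u)) = (-11/4 + 2*sqrt(2))*(1/(s*u)) = (-11/4 + 2*sqrt(2))/(s*u))
-99 - 71*q(10, 12) = -99 - 71*(-11 + 8*sqrt(2))/(4*12*10) = -99 - 71*(-11/480 + sqrt(2)/60) = -99 + (781/480 - 71*sqrt(2)/60) = -46739/480 - 71*sqrt(2)/60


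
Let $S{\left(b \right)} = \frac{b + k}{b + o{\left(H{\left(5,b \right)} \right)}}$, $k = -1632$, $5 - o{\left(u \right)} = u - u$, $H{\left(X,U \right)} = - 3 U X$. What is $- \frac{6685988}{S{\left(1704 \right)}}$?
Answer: $- \frac{2856588373}{18} \approx -1.587 \cdot 10^{8}$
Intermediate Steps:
$H{\left(X,U \right)} = - 3 U X$
$o{\left(u \right)} = 5$ ($o{\left(u \right)} = 5 - \left(u - u\right) = 5 - 0 = 5 + 0 = 5$)
$S{\left(b \right)} = \frac{-1632 + b}{5 + b}$ ($S{\left(b \right)} = \frac{b - 1632}{b + 5} = \frac{-1632 + b}{5 + b}$)
$- \frac{6685988}{S{\left(1704 \right)}} = - \frac{6685988}{\frac{1}{5 + 1704} \left(-1632 + 1704\right)} = - \frac{6685988}{\frac{1}{1709} \cdot 72} = - \frac{6685988}{\frac{72}{1709}} = \left(-6685988\right) \frac{1709}{72} = - \frac{2856588373}{18}$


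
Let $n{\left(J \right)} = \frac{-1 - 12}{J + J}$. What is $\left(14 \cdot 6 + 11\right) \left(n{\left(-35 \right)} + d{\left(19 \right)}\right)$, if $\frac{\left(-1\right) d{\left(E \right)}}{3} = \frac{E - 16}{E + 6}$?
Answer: $- \frac{1159}{70} \approx -16.557$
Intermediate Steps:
$n{\left(J \right)} = - \frac{13}{2 J}$
$d{\left(E \right)} = - \frac{3 \left(-16 + E\right)}{6 + E}$ ($d{\left(E \right)} = - 3 \frac{E - 16}{E + 6} = - 3 \frac{-16 + E}{6 + E} = - \frac{3 \left(-16 + E\right)}{6 + E}$)
$\left(14 \cdot 6 + 11\right) \left(n{\left(-35 \right)} + d{\left(19 \right)}\right) = \left(14 \cdot 6 + 11\right) \left(- \frac{13}{2 \left(-35\right)} + \frac{3 \left(16 - 19\right)}{6 + 19}\right) = \left(84 + 11\right) \left(\left(- \frac{13}{2}\right) \left(- \frac{1}{35}\right) + \frac{3 \left(16 - 19\right)}{25}\right) = 95 \left(\frac{13}{70} + 3 \cdot \frac{1}{25} \left(-3\right)\right) = 95 \left(\frac{13}{70} - \frac{9}{25}\right) = 95 \left(- \frac{61}{350}\right) = - \frac{1159}{70}$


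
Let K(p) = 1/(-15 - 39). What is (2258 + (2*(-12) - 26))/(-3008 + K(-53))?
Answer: -119232/162433 ≈ -0.73404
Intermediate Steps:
K(p) = -1/54 (K(p) = 1/(-54) = -1/54)
(2258 + (2*(-12) - 26))/(-3008 + K(-53)) = (2258 + (2*(-12) - 26))/(-3008 - 1/54) = (2258 + (-24 - 26))/(-162433/54) = (2258 - 50)*(-54/162433) = 2208*(-54/162433) = -119232/162433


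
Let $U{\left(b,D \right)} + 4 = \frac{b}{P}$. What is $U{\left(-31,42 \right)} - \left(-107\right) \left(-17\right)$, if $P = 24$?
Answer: $- \frac{43783}{24} \approx -1824.3$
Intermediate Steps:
$U{\left(b,D \right)} = -4 + \frac{b}{24}$
$U{\left(-31,42 \right)} - \left(-107\right) \left(-17\right) = \left(-4 + \frac{1}{24} \left(-31\right)\right) - \left(-107\right) \left(-17\right) = \left(-4 - \frac{31}{24}\right) - 1819 = - \frac{127}{24} - 1819 = - \frac{43783}{24}$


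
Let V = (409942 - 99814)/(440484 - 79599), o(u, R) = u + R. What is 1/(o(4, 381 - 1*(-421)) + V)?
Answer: 17185/13865878 ≈ 0.0012394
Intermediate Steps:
o(u, R) = R + u
V = 14768/17185 (V = 310128/360885 = 310128*(1/360885) = 14768/17185 ≈ 0.85935)
1/(o(4, 381 - 1*(-421)) + V) = 1/(((381 - 1*(-421)) + 4) + 14768/17185) = 1/(((381 + 421) + 4) + 14768/17185) = 1/((802 + 4) + 14768/17185) = 1/(806 + 14768/17185) = 1/(13865878/17185) = 17185/13865878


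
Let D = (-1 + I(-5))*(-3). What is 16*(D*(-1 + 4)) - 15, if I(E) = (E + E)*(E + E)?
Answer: -14271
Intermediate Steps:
I(E) = 4*E² (I(E) = (2*E)*(2*E) = 4*E²)
D = -297 (D = (-1 + 4*(-5)²)*(-3) = (-1 + 4*25)*(-3) = (-1 + 100)*(-3) = 99*(-3) = -297)
16*(D*(-1 + 4)) - 15 = 16*(-297*(-1 + 4)) - 15 = 16*(-297*3) - 15 = 16*(-891) - 15 = -14256 - 15 = -14271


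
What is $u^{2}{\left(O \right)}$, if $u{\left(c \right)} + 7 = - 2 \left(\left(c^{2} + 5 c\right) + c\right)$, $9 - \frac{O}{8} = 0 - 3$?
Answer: $383807281$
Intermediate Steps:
$O = 96$ ($O = 72 - 8 \left(0 - 3\right) = 72 - -24 = 72 + 24 = 96$)
$u{\left(c \right)} = -7 - 12 c - 2 c^{2}$ ($u{\left(c \right)} = -7 - 2 \left(\left(c^{2} + 5 c\right) + c\right) = -7 - 2 \left(c^{2} + 6 c\right) = -7 - \left(2 c^{2} + 12 c\right) = -7 - 12 c - 2 c^{2}$)
$u^{2}{\left(O \right)} = \left(-7 - 1152 - 2 \cdot 96^{2}\right)^{2} = \left(-7 - 1152 - 18432\right)^{2} = \left(-19591\right)^{2} = 383807281$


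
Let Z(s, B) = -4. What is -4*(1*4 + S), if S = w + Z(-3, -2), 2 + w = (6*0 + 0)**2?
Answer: 8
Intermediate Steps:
w = -2 (w = -2 + (6*0 + 0)**2 = -2 + (0 + 0)**2 = -2 + 0**2 = -2 + 0 = -2)
S = -6 (S = -2 - 4 = -6)
-4*(1*4 + S) = -4*(1*4 - 6) = -4*(4 - 6) = -4*(-2) = 8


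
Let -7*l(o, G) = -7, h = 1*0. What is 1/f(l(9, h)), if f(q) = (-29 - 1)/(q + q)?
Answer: -1/15 ≈ -0.066667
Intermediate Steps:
h = 0
l(o, G) = 1 (l(o, G) = -1/7*(-7) = 1)
f(q) = -15/q (f(q) = -30*1/(2*q) = -15/q)
1/f(l(9, h)) = 1/(-15/1) = 1/(-15*1) = 1/(-15) = -1/15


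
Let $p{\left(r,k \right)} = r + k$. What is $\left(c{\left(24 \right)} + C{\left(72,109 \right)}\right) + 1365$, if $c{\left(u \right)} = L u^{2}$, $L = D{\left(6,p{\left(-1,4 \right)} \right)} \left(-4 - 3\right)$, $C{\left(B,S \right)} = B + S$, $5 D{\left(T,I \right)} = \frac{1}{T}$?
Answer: $\frac{7058}{5} \approx 1411.6$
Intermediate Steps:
$p{\left(r,k \right)} = k + r$
$D{\left(T,I \right)} = \frac{1}{5 T}$
$L = - \frac{7}{30}$ ($L = \frac{1}{5 \cdot 6} \left(-4 - 3\right) = \frac{1}{5} \cdot \frac{1}{6} \left(-7\right) = \frac{1}{30} \left(-7\right) = - \frac{7}{30} \approx -0.23333$)
$c{\left(u \right)} = - \frac{7 u^{2}}{30}$
$\left(c{\left(24 \right)} + C{\left(72,109 \right)}\right) + 1365 = \left(- \frac{7 \cdot 24^{2}}{30} + \left(72 + 109\right)\right) + 1365 = \left(\left(- \frac{7}{30}\right) 576 + 181\right) + 1365 = \left(- \frac{672}{5} + 181\right) + 1365 = \frac{233}{5} + 1365 = \frac{7058}{5}$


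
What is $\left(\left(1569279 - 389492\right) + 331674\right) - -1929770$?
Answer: $3441231$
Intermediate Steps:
$\left(\left(1569279 - 389492\right) + 331674\right) - -1929770 = \left(1179787 + 331674\right) + 1929770 = 1511461 + 1929770 = 3441231$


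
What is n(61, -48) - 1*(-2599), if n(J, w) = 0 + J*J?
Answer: 6320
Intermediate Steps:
n(J, w) = J² (n(J, w) = 0 + J² = J²)
n(61, -48) - 1*(-2599) = 61² - 1*(-2599) = 3721 + 2599 = 6320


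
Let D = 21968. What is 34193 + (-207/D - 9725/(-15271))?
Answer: 11471049982007/335473328 ≈ 34194.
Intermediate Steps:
34193 + (-207/D - 9725/(-15271)) = 34193 + (-207/21968 - 9725/(-15271)) = 34193 + (-207*1/21968 - 9725*(-1/15271)) = 34193 + (-207/21968 + 9725/15271) = 34193 + 210477703/335473328 = 11471049982007/335473328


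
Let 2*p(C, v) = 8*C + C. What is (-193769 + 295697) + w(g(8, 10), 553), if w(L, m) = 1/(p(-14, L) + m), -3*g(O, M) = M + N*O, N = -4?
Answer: 49944721/490 ≈ 1.0193e+5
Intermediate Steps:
g(O, M) = -M/3 + 4*O/3 (g(O, M) = -(M - 4*O)/3 = -M/3 + 4*O/3)
p(C, v) = 9*C/2 (p(C, v) = (8*C + C)/2 = (9*C)/2 = 9*C/2)
w(L, m) = 1/(-63 + m) (w(L, m) = 1/((9/2)*(-14) + m) = 1/(-63 + m))
(-193769 + 295697) + w(g(8, 10), 553) = (-193769 + 295697) + 1/(-63 + 553) = 101928 + 1/490 = 49944721/490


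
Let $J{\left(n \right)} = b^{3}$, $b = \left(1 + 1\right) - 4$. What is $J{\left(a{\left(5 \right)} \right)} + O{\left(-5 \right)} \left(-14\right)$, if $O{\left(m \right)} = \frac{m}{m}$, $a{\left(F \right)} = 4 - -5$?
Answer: $-22$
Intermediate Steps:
$a{\left(F \right)} = 9$ ($a{\left(F \right)} = 4 + 5 = 9$)
$b = -2$ ($b = 2 - 4 = -2$)
$J{\left(n \right)} = -8$ ($J{\left(n \right)} = \left(-2\right)^{3} = -8$)
$O{\left(m \right)} = 1$
$J{\left(a{\left(5 \right)} \right)} + O{\left(-5 \right)} \left(-14\right) = -8 + 1 \left(-14\right) = -8 - 14 = -22$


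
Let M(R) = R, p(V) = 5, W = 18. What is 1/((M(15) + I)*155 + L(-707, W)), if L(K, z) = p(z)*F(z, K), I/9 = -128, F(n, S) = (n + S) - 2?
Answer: -1/179690 ≈ -5.5651e-6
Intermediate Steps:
F(n, S) = -2 + S + n (F(n, S) = (S + n) - 2 = -2 + S + n)
I = -1152 (I = 9*(-128) = -1152)
L(K, z) = -10 + 5*K + 5*z (L(K, z) = 5*(-2 + K + z) = -10 + 5*K + 5*z)
1/((M(15) + I)*155 + L(-707, W)) = 1/((15 - 1152)*155 + (-10 + 5*(-707) + 5*18)) = 1/(-1137*155 + (-10 - 3535 + 90)) = 1/(-176235 - 3455) = 1/(-179690) = -1/179690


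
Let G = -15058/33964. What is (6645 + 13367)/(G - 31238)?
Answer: -339843784/530491245 ≈ -0.64062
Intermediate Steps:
G = -7529/16982 (G = -15058*1/33964 = -7529/16982 ≈ -0.44335)
(6645 + 13367)/(G - 31238) = (6645 + 13367)/(-7529/16982 - 31238) = 20012/(-530491245/16982) = 20012*(-16982/530491245) = -339843784/530491245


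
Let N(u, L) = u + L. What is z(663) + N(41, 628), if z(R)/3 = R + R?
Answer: 4647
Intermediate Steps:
N(u, L) = L + u
z(R) = 6*R (z(R) = 3*(R + R) = 3*(2*R) = 6*R)
z(663) + N(41, 628) = 6*663 + (628 + 41) = 3978 + 669 = 4647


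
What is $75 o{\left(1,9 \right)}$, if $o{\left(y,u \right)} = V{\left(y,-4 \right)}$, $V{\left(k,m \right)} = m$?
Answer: $-300$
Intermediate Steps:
$o{\left(y,u \right)} = -4$
$75 o{\left(1,9 \right)} = 75 \left(-4\right) = -300$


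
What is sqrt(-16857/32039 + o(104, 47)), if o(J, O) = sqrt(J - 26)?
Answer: sqrt(-540081423 + 1026497521*sqrt(78))/32039 ≈ 2.8819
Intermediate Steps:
o(J, O) = sqrt(-26 + J)
sqrt(-16857/32039 + o(104, 47)) = sqrt(-16857/32039 + sqrt(-26 + 104)) = sqrt(-16857*1/32039 + sqrt(78)) = sqrt(-16857/32039 + sqrt(78))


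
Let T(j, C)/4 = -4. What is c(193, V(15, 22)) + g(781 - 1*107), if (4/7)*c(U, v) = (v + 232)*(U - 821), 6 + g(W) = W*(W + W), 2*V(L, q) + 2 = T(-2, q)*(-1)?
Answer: 645885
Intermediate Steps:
T(j, C) = -16 (T(j, C) = 4*(-4) = -16)
V(L, q) = 7 (V(L, q) = -1 + (-16*(-1))/2 = -1 + (1/2)*16 = -1 + 8 = 7)
g(W) = -6 + 2*W**2 (g(W) = -6 + W*(W + W) = -6 + W*(2*W) = -6 + 2*W**2)
c(U, v) = 7*(-821 + U)*(232 + v)/4 (c(U, v) = 7*((v + 232)*(U - 821))/4 = 7*((232 + v)*(-821 + U))/4 = 7*((-821 + U)*(232 + v))/4 = 7*(-821 + U)*(232 + v)/4)
c(193, V(15, 22)) + g(781 - 1*107) = (-333326 + 406*193 - 5747/4*7 + (7/4)*193*7) + (-6 + 2*(781 - 1*107)**2) = (-333326 + 78358 - 40229/4 + 9457/4) + (-6 + 2*(781 - 107)**2) = -262661 + (-6 + 2*674**2) = -262661 + (-6 + 2*454276) = -262661 + (-6 + 908552) = -262661 + 908546 = 645885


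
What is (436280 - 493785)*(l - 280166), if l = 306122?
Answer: -1492599780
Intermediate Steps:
(436280 - 493785)*(l - 280166) = (436280 - 493785)*(306122 - 280166) = -57505*25956 = -1492599780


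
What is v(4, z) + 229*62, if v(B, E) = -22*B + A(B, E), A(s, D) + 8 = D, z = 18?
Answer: 14120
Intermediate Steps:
A(s, D) = -8 + D
v(B, E) = -8 + E - 22*B (v(B, E) = -22*B + (-8 + E) = -8 + E - 22*B)
v(4, z) + 229*62 = (-8 + 18 - 22*4) + 229*62 = (-8 + 18 - 88) + 14198 = -78 + 14198 = 14120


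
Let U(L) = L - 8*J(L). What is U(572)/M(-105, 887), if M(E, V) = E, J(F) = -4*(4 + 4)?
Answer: -276/35 ≈ -7.8857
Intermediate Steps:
J(F) = -32 (J(F) = -4*8 = -32)
U(L) = 256 + L (U(L) = L - 8*(-32) = L + 256 = 256 + L)
U(572)/M(-105, 887) = (256 + 572)/(-105) = 828*(-1/105) = -276/35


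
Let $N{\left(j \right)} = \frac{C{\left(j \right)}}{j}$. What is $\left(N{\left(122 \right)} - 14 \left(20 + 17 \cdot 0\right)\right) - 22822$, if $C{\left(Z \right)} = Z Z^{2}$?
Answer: $-8218$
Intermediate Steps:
$C{\left(Z \right)} = Z^{3}$
$N{\left(j \right)} = j^{2}$ ($N{\left(j \right)} = \frac{j^{3}}{j} = j^{2}$)
$\left(N{\left(122 \right)} - 14 \left(20 + 17 \cdot 0\right)\right) - 22822 = \left(122^{2} - 14 \left(20 + 17 \cdot 0\right)\right) - 22822 = \left(14884 - 14 \left(20 + 0\right)\right) - 22822 = \left(14884 - 280\right) - 22822 = 14604 - 22822 = -8218$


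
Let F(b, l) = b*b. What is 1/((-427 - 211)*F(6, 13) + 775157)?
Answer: 1/752189 ≈ 1.3295e-6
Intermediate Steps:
F(b, l) = b**2
1/((-427 - 211)*F(6, 13) + 775157) = 1/((-427 - 211)*6**2 + 775157) = 1/(-638*36 + 775157) = 1/(-22968 + 775157) = 1/752189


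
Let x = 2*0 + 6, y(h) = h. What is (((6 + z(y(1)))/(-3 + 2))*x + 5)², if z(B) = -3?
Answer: 169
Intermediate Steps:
x = 6 (x = 0 + 6 = 6)
(((6 + z(y(1)))/(-3 + 2))*x + 5)² = (((6 - 3)/(-3 + 2))*6 + 5)² = ((3/(-1))*6 + 5)² = ((3*(-1))*6 + 5)² = (-3*6 + 5)² = (-18 + 5)² = (-13)² = 169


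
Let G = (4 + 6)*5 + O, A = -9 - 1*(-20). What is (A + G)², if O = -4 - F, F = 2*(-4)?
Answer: 4225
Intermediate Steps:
F = -8
A = 11 (A = -9 + 20 = 11)
O = 4 (O = -4 - 1*(-8) = -4 + 8 = 4)
G = 54 (G = (4 + 6)*5 + 4 = 10*5 + 4 = 50 + 4 = 54)
(A + G)² = (11 + 54)² = 65² = 4225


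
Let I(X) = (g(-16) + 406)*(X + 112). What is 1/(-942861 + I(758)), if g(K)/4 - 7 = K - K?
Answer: -1/565281 ≈ -1.7690e-6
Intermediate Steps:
g(K) = 28 (g(K) = 28 + 4*(K - K) = 28 + 4*0 = 28 + 0 = 28)
I(X) = 48608 + 434*X (I(X) = (28 + 406)*(X + 112) = 434*(112 + X) = 48608 + 434*X)
1/(-942861 + I(758)) = 1/(-942861 + (48608 + 434*758)) = 1/(-942861 + (48608 + 328972)) = 1/(-942861 + 377580) = 1/(-565281) = -1/565281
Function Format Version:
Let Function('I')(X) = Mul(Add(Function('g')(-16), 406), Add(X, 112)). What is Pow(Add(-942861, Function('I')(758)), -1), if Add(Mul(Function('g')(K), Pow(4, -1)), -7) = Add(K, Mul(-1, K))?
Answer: Rational(-1, 565281) ≈ -1.7690e-6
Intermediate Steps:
Function('g')(K) = 28 (Function('g')(K) = Add(28, Mul(4, Add(K, Mul(-1, K)))) = Add(28, Mul(4, 0)) = Add(28, 0) = 28)
Function('I')(X) = Add(48608, Mul(434, X)) (Function('I')(X) = Mul(Add(28, 406), Add(X, 112)) = Mul(434, Add(112, X)) = Add(48608, Mul(434, X)))
Pow(Add(-942861, Function('I')(758)), -1) = Pow(Add(-942861, Add(48608, Mul(434, 758))), -1) = Pow(Add(-942861, Add(48608, 328972)), -1) = Pow(Add(-942861, 377580), -1) = Pow(-565281, -1) = Rational(-1, 565281)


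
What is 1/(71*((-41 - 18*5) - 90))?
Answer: -1/15691 ≈ -6.3731e-5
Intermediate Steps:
1/(71*((-41 - 18*5) - 90)) = 1/(71*((-41 - 1*90) - 90)) = 1/(71*((-41 - 90) - 90)) = 1/(71*(-131 - 90)) = 1/(71*(-221)) = 1/(-15691) = -1/15691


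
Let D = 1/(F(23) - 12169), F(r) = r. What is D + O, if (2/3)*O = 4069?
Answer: 37066555/6073 ≈ 6103.5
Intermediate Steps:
O = 12207/2 (O = (3/2)*4069 = 12207/2 ≈ 6103.5)
D = -1/12146 (D = 1/(23 - 12169) = 1/(-12146) = -1/12146 ≈ -8.2332e-5)
D + O = -1/12146 + 12207/2 = 37066555/6073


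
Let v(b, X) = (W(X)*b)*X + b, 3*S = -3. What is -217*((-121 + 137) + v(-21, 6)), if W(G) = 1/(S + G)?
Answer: 32767/5 ≈ 6553.4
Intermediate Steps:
S = -1 (S = (1/3)*(-3) = -1)
W(G) = 1/(-1 + G)
v(b, X) = b + X*b/(-1 + X) (v(b, X) = (b/(-1 + X))*X + b = X*b/(-1 + X) + b = b + X*b/(-1 + X))
-217*((-121 + 137) + v(-21, 6)) = -217*((-121 + 137) - 21*(-1 + 2*6)/(-1 + 6)) = -217*(16 - 21*(-1 + 12)/5) = -217*(16 - 21*1/5*11) = -217*(16 - 231/5) = -217*(-151/5) = 32767/5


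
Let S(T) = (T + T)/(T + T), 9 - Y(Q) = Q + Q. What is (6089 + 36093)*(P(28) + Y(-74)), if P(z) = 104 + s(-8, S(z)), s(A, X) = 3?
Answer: 11136048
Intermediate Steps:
Y(Q) = 9 - 2*Q (Y(Q) = 9 - (Q + Q) = 9 - 2*Q)
S(T) = 1 (S(T) = (2*T)/((2*T)) = (2*T)*(1/(2*T)) = 1)
P(z) = 107 (P(z) = 104 + 3 = 107)
(6089 + 36093)*(P(28) + Y(-74)) = (6089 + 36093)*(107 + (9 - 2*(-74))) = 42182*(107 + (9 + 148)) = 42182*(107 + 157) = 42182*264 = 11136048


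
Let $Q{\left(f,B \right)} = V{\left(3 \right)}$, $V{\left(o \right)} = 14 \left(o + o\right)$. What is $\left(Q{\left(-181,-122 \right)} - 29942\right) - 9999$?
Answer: $-39857$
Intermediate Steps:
$V{\left(o \right)} = 28 o$ ($V{\left(o \right)} = 14 \cdot 2 o = 28 o$)
$Q{\left(f,B \right)} = 84$ ($Q{\left(f,B \right)} = 28 \cdot 3 = 84$)
$\left(Q{\left(-181,-122 \right)} - 29942\right) - 9999 = \left(84 - 29942\right) - 9999 = -29858 - 9999 = -39857$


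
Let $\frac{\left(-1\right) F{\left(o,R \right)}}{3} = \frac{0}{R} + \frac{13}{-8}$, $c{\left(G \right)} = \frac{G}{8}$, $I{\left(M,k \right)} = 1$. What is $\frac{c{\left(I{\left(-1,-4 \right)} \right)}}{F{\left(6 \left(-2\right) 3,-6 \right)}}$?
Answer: $\frac{1}{39} \approx 0.025641$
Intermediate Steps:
$c{\left(G \right)} = \frac{G}{8}$ ($c{\left(G \right)} = G \frac{1}{8} = \frac{G}{8}$)
$F{\left(o,R \right)} = \frac{39}{8}$ ($F{\left(o,R \right)} = - 3 \left(\frac{0}{R} + \frac{13}{-8}\right) = - 3 \left(0 + 13 \left(- \frac{1}{8}\right)\right) = - 3 \left(0 - \frac{13}{8}\right) = \left(-3\right) \left(- \frac{13}{8}\right) = \frac{39}{8}$)
$\frac{c{\left(I{\left(-1,-4 \right)} \right)}}{F{\left(6 \left(-2\right) 3,-6 \right)}} = \frac{\frac{1}{8} \cdot 1}{\frac{39}{8}} = \frac{1}{8} \cdot \frac{8}{39} = \frac{1}{39}$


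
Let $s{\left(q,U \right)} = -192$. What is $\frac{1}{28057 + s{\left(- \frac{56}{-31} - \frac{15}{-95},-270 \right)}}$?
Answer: $\frac{1}{27865} \approx 3.5887 \cdot 10^{-5}$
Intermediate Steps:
$\frac{1}{28057 + s{\left(- \frac{56}{-31} - \frac{15}{-95},-270 \right)}} = \frac{1}{28057 - 192} = \frac{1}{27865}$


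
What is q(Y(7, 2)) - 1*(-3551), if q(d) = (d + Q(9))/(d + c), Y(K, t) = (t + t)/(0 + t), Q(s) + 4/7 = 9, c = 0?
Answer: 49787/14 ≈ 3556.2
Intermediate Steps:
Q(s) = 59/7 (Q(s) = -4/7 + 9 = 59/7)
Y(K, t) = 2 (Y(K, t) = (2*t)/t = 2)
q(d) = (59/7 + d)/d (q(d) = (d + 59/7)/(d + 0) = (59/7 + d)/d)
q(Y(7, 2)) - 1*(-3551) = (59/7 + 2)/2 - 1*(-3551) = (½)*(73/7) + 3551 = 73/14 + 3551 = 49787/14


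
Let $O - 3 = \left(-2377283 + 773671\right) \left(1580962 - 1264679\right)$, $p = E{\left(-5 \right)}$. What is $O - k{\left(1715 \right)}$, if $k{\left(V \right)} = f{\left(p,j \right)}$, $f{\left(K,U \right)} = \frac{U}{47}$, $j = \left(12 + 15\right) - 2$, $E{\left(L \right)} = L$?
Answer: $- \frac{23838175067096}{47} \approx -5.072 \cdot 10^{11}$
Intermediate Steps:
$p = -5$
$j = 25$ ($j = 27 - 2 = 25$)
$O = -507195214193$ ($O = 3 + \left(-2377283 + 773671\right) \left(1580962 - 1264679\right) = 3 - 507195214196 = -507195214193$)
$f{\left(K,U \right)} = \frac{U}{47}$ ($f{\left(K,U \right)} = U \frac{1}{47} = \frac{U}{47}$)
$k{\left(V \right)} = \frac{25}{47}$ ($k{\left(V \right)} = \frac{1}{47} \cdot 25 = \frac{25}{47}$)
$O - k{\left(1715 \right)} = -507195214193 - \frac{25}{47} = - \frac{23838175067096}{47}$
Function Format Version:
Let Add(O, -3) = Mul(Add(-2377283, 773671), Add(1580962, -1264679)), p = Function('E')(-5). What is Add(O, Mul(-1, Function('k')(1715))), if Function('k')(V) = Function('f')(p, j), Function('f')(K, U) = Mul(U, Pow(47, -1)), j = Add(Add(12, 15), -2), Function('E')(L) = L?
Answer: Rational(-23838175067096, 47) ≈ -5.0720e+11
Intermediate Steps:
p = -5
j = 25 (j = Add(27, -2) = 25)
O = -507195214193 (O = Add(3, Mul(Add(-2377283, 773671), Add(1580962, -1264679))) = Add(3, Mul(-1603612, 316283)) = Add(3, -507195214196) = -507195214193)
Function('f')(K, U) = Mul(Rational(1, 47), U) (Function('f')(K, U) = Mul(U, Rational(1, 47)) = Mul(Rational(1, 47), U))
Function('k')(V) = Rational(25, 47) (Function('k')(V) = Mul(Rational(1, 47), 25) = Rational(25, 47))
Add(O, Mul(-1, Function('k')(1715))) = Add(-507195214193, Mul(-1, Rational(25, 47))) = Add(-507195214193, Rational(-25, 47)) = Rational(-23838175067096, 47)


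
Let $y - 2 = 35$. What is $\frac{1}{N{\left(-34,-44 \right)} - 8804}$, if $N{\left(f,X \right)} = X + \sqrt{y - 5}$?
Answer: $- \frac{553}{4892942} - \frac{\sqrt{2}}{19571768} \approx -0.00011309$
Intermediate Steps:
$y = 37$ ($y = 2 + 35 = 37$)
$N{\left(f,X \right)} = X + 4 \sqrt{2}$ ($N{\left(f,X \right)} = X + \sqrt{37 - 5} = X + \sqrt{32} = X + 4 \sqrt{2}$)
$\frac{1}{N{\left(-34,-44 \right)} - 8804} = \frac{1}{\left(-44 + 4 \sqrt{2}\right) - 8804} = \frac{1}{-8848 + 4 \sqrt{2}}$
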